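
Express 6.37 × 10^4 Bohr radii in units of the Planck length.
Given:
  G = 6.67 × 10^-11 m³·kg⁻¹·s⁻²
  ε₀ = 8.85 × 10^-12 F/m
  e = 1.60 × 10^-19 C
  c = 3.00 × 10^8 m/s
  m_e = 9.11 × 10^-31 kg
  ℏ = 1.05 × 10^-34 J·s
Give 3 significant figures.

2.08 × 10^29

Bohr radius: a₀ = 4πε₀ℏ²/(m_e e²) = 5.26 × 10^-11 m
Planck length: ℓ_P = √(ℏG/c³) = 1.61 × 10^-35 m
6.37 × 10^4 × 5.26 × 10^-11 / 1.61 × 10^-35 = 2.08 × 10^29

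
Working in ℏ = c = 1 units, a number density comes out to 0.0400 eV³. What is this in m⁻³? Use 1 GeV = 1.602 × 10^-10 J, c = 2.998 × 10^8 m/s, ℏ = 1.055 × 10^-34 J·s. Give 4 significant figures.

5.198 × 10^18 m⁻³

Number density is [L]⁻³ = [E]³/(ℏc)³.
1 GeV³ → 1/(ℏc)³ × (1 GeV in J)³ = 1.299 × 10^47 m⁻³.
Convert the energy scale: 0.0400 eV³ = 4.00 × 10^-29 GeV³.
Result: 4.00 × 10^-29 × 1.299 × 10^47 = 5.198 × 10^18 m⁻³.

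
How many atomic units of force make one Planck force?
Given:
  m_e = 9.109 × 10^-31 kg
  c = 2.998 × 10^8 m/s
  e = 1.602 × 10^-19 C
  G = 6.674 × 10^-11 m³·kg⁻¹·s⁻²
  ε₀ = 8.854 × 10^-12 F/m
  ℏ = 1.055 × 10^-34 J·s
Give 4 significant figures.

Planck force: F_P = c⁴/G = 1.210 × 10^44 N
atomic unit of force: F_au = E_h/a₀ = m_e²e⁶/((4πε₀)³ℏ⁴) = 8.220 × 10^-8 N
ratio = 1.210 × 10^44 / 8.220 × 10^-8 = 1.473 × 10^51

1.473 × 10^51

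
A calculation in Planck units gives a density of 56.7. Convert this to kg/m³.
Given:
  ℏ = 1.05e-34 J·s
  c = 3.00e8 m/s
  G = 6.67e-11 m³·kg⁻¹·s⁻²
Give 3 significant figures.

2.95e98 kg/m³

One Planck density: ρ_P = c⁵/(ℏG²) = 5.20e96 kg/m³.
56.7 × 5.20e96 kg/m³ = 2.95e98 kg/m³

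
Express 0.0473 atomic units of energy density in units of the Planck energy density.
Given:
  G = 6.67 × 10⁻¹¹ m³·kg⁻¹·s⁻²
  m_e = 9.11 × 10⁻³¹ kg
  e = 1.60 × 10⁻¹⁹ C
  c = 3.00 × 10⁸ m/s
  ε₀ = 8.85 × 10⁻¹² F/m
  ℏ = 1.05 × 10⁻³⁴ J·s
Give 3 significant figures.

3.04 × 10⁻¹⁰²

atomic unit of energy density: u_au = E_h/a₀³ = m_e⁴e¹⁰/((4πε₀)⁵ℏ⁸) = 3.01 × 10¹³ J/m³
Planck energy density: u_P = c⁷/(ℏG²) = 4.68 × 10¹¹³ J/m³
0.0473 × 3.01 × 10¹³ / 4.68 × 10¹¹³ = 3.04 × 10⁻¹⁰²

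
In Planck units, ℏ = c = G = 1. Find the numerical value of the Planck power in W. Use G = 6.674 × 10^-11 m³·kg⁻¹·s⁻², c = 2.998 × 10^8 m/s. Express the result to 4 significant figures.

3.629 × 10^52 W

From ℏ = c = G = 1 the power scale is P_P = c⁵/G.
  = 2.422 × 10^42 / 6.674 × 10^-11
  = 3.629 × 10^52 W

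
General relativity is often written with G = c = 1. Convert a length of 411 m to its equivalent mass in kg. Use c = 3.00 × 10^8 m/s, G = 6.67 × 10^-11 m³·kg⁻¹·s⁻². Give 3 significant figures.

Length → mass via c²/G.
411 m × (c²/G) = 5.55 × 10^29 kg

5.55 × 10^29 kg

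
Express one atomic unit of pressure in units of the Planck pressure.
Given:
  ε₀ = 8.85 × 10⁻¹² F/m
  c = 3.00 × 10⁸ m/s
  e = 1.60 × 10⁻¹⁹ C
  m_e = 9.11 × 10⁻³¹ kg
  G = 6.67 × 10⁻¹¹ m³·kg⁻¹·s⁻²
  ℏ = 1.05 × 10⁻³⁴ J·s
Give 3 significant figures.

6.44 × 10⁻¹⁰¹

atomic unit of pressure: P_au = E_h/a₀³ = m_e⁴e¹⁰/((4πε₀)⁵ℏ⁸) = 3.01 × 10¹³ Pa
Planck pressure: p_P = c⁷/(ℏG²) = 4.68 × 10¹¹³ Pa
ratio = 3.01 × 10¹³ / 4.68 × 10¹¹³ = 6.44 × 10⁻¹⁰¹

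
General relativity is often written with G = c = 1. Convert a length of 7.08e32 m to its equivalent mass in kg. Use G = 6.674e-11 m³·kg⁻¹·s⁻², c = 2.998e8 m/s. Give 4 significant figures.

Length → mass via c²/G.
7.08e32 m × (c²/G) = 9.535e59 kg

9.535e59 kg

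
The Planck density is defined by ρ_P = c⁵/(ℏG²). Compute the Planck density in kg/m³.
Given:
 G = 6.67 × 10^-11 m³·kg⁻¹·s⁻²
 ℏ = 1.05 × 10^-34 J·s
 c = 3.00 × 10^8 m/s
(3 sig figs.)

5.20 × 10^96 kg/m³

ρ_P = c⁵/(ℏG²)
  = 2.43 × 10^42 / 4.67 × 10^-55
  = 5.20 × 10^96 kg/m³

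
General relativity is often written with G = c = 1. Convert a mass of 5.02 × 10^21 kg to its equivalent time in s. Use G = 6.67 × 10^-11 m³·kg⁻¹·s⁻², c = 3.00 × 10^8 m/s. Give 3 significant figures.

1.24 × 10^-14 s

Mass → time via G/c³.
5.02 × 10^21 kg × (G/c³) = 1.24 × 10^-14 s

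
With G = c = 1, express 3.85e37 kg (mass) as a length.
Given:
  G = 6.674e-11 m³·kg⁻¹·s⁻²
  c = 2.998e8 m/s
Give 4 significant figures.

In G = c = 1 units mass has dimensions of length; the conversion factor is G/c².
3.85e37 kg × (G/c²) = 2.859e10 m

2.859e10 m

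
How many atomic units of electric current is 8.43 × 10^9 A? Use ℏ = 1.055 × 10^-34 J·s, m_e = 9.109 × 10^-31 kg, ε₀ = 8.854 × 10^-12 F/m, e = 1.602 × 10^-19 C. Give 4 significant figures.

atomic unit of electric current: I_au = e E_h/ℏ = m_e e⁵/((4πε₀)²ℏ³) = 6.612 × 10^-3 A.
8.43 × 10^9 / 6.612 × 10^-3 = 1.275 × 10^12

1.275 × 10^12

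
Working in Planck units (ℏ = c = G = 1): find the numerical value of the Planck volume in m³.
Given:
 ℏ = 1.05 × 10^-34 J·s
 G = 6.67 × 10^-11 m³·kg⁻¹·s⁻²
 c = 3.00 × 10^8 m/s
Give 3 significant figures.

The unique combination of the constants set to 1 with dimensions of volume is V_P = (ℏG/c³)^(3/2).
  = √(1.75 × 10^-209)
  = 4.18 × 10^-105 m³

4.18 × 10^-105 m³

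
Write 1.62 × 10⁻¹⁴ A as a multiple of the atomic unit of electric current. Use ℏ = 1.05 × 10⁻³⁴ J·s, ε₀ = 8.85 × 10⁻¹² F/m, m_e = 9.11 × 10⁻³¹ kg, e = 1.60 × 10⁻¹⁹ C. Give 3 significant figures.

2.43 × 10⁻¹²

atomic unit of electric current: I_au = e E_h/ℏ = m_e e⁵/((4πε₀)²ℏ³) = 6.67 × 10⁻³ A.
1.62 × 10⁻¹⁴ / 6.67 × 10⁻³ = 2.43 × 10⁻¹²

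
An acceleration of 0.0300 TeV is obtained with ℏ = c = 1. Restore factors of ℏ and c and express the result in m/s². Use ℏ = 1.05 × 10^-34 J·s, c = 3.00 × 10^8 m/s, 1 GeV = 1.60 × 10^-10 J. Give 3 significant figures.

Acceleration is [L]/[T]² = c·[E]/ℏ.
1 GeV → c/ℏ × (1 GeV in J) = 4.57 × 10^32 m/s².
Convert the energy scale: 0.0300 TeV = 30 GeV.
Result: 30 × 4.57 × 10^32 = 1.37 × 10^34 m/s².

1.37 × 10^34 m/s²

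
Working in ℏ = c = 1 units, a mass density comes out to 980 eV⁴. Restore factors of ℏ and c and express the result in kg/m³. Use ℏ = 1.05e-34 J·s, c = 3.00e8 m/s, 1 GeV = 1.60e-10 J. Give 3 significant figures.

Mass density is [E]/(c²[L]³) = [E]⁴/(ℏ³c⁵).
1 GeV⁴ → 1/(ℏ³c⁵) × (1 GeV in J)⁴ = 2.33e20 kg/m³.
Convert the energy scale: 980 eV⁴ = 9.80e-34 GeV⁴.
Result: 9.80e-34 × 2.33e20 = 2.28e-13 kg/m³.

2.28e-13 kg/m³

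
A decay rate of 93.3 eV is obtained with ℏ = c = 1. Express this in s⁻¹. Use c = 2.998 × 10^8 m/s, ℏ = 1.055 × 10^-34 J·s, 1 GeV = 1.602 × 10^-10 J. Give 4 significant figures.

1.417 × 10^17 s⁻¹

A rate is [E]/ℏ; divide by ℏ.
1 GeV → 1/ℏ × (1 GeV in J) = 1.518 × 10^24 s⁻¹.
Convert the energy scale: 93.3 eV = 9.33 × 10^-8 GeV.
Result: 9.33 × 10^-8 × 1.518 × 10^24 = 1.417 × 10^17 s⁻¹.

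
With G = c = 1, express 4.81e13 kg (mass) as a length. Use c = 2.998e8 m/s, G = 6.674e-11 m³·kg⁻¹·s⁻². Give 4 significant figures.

In G = c = 1 units mass has dimensions of length; the conversion factor is G/c².
4.81e13 kg × (G/c²) = 3.572e-14 m

3.572e-14 m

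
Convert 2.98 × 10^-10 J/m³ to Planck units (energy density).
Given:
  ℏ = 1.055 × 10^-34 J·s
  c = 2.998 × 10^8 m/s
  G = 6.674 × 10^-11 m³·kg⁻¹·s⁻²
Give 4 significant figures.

Planck energy density: u_P = c⁷/(ℏG²) = 4.632 × 10^113 J/m³.
2.98 × 10^-10 / 4.632 × 10^113 = 6.433 × 10^-124

6.433 × 10^-124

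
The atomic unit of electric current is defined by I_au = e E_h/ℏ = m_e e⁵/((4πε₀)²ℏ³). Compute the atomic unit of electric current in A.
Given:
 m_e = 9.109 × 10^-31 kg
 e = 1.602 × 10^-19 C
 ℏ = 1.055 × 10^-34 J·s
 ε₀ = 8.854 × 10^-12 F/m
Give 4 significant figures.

I_au = e E_h/ℏ = m_e e⁵/((4πε₀)²ℏ³)
E_h = 4.354 × 10^-18 J
e·E_h/ℏ = 6.612 × 10^-3 A

6.612 × 10^-3 A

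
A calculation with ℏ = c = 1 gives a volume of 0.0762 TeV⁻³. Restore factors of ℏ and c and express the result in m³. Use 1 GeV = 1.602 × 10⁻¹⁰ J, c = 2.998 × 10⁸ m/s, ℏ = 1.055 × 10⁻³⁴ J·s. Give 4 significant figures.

5.864 × 10⁻⁵⁸ m³

Volume is [L]³ = [E]⁻³·(ℏc)³.
1 GeV⁻³ → (ℏc)³ × (1 GeV in J)⁻³ = 7.696 × 10⁻⁴⁸ m³.
Convert the energy scale: 0.0762 TeV⁻³ = 7.62 × 10⁻¹¹ GeV⁻³.
Result: 7.62 × 10⁻¹¹ × 7.696 × 10⁻⁴⁸ = 5.864 × 10⁻⁵⁸ m³.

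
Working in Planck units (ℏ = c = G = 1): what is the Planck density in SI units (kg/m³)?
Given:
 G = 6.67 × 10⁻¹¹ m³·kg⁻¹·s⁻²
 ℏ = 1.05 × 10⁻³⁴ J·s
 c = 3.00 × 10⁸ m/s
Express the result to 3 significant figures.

5.20 × 10⁹⁶ kg/m³

From ℏ = c = G = 1 the density scale is ρ_P = c⁵/(ℏG²).
  = 2.43 × 10⁴² / 4.67 × 10⁻⁵⁵
  = 5.20 × 10⁹⁶ kg/m³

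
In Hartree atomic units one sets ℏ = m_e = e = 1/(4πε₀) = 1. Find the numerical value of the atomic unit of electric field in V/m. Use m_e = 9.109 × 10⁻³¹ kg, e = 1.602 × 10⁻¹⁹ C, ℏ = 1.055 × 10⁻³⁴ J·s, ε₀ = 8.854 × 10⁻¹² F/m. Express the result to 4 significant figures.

E_au = E_h/(e a₀) = m_e²e⁵/((4πε₀)³ℏ⁴)
E_h = 4.354 × 10⁻¹⁸ J
a₀ = 5.297 × 10⁻¹¹ m
E_h/(e·a₀) = 5.131 × 10¹¹ V/m

5.131 × 10¹¹ V/m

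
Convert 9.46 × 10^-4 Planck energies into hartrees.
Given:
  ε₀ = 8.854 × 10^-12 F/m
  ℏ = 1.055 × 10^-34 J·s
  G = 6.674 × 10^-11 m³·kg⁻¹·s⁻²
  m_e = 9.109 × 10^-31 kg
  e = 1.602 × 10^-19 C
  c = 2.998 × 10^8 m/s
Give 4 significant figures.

Planck energy: E_P = √(ℏc⁵/G) = 1.957 × 10^9 J
hartree: E_h = m_e e⁴/(4πε₀ℏ)² = 4.354 × 10^-18 J
9.46 × 10^-4 × 1.957 × 10^9 / 4.354 × 10^-18 = 4.251 × 10^23

4.251 × 10^23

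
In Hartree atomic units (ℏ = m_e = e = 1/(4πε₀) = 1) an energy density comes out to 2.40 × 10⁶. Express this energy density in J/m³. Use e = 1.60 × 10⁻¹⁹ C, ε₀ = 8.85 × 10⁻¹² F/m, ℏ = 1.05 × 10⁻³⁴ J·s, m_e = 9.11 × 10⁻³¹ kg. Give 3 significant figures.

One atomic unit of energy density: u_au = E_h/a₀³ = m_e⁴e¹⁰/((4πε₀)⁵ℏ⁸) = 3.01 × 10¹³ J/m³.
2.40 × 10⁶ × 3.01 × 10¹³ J/m³ = 7.23 × 10¹⁹ J/m³

7.23 × 10¹⁹ J/m³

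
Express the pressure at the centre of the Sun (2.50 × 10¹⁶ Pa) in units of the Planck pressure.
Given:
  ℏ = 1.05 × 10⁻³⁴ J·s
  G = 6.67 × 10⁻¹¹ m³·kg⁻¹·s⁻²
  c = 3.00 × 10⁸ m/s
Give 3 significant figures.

Planck pressure: p_P = c⁷/(ℏG²) = 4.68 × 10¹¹³ Pa.
2.50 × 10¹⁶ / 4.68 × 10¹¹³ = 5.34 × 10⁻⁹⁸

5.34 × 10⁻⁹⁸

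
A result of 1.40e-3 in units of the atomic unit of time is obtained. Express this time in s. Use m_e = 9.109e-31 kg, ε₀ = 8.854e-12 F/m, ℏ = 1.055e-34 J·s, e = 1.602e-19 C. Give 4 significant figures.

One atomic unit of time: τ_au = (4πε₀)²ℏ³/(m_e e⁴) = 2.423e-17 s.
1.40e-3 × 2.423e-17 s = 3.392e-20 s

3.392e-20 s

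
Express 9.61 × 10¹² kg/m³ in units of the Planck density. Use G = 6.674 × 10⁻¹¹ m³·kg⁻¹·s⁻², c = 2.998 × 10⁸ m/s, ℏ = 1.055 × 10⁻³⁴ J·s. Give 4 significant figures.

Planck density: ρ_P = c⁵/(ℏG²) = 5.154 × 10⁹⁶ kg/m³.
9.61 × 10¹² / 5.154 × 10⁹⁶ = 1.865 × 10⁻⁸⁴

1.865 × 10⁻⁸⁴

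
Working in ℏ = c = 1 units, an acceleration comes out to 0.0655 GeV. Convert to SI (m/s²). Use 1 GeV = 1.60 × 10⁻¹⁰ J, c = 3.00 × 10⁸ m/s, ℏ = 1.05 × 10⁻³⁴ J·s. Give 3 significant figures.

Acceleration is [L]/[T]² = c·[E]/ℏ.
1 GeV → c/ℏ × (1 GeV in J) = 4.57 × 10³² m/s².
Result: 0.0655 × 4.57 × 10³² = 2.99 × 10³¹ m/s².

2.99 × 10³¹ m/s²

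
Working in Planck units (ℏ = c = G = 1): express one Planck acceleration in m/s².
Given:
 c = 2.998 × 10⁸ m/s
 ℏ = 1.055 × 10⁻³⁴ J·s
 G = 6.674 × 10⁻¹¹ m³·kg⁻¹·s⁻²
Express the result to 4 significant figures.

The unique combination of the constants set to 1 with dimensions of acceleration is a_P = √(c⁷/(ℏG)).
  = √(3.092 × 10¹⁰³)
  = 5.560 × 10⁵¹ m/s²

5.560 × 10⁵¹ m/s²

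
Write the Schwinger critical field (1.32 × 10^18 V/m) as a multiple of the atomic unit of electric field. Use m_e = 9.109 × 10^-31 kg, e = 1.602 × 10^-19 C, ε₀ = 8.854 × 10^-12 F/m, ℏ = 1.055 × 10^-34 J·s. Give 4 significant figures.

2.573 × 10^6

atomic unit of electric field: E_au = E_h/(e a₀) = m_e²e⁵/((4πε₀)³ℏ⁴) = 5.131 × 10^11 V/m.
1.32 × 10^18 / 5.131 × 10^11 = 2.573 × 10^6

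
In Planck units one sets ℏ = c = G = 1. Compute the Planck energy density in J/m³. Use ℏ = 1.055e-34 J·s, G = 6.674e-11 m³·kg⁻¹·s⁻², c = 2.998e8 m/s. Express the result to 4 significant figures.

4.632e113 J/m³

u_P = c⁷/(ℏG²)
  = 2.177e59 / 4.699e-55
  = 4.632e113 J/m³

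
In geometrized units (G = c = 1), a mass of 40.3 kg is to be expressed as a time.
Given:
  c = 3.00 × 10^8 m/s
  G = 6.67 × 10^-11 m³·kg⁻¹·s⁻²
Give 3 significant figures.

Mass → time via G/c³.
40.3 kg × (G/c³) = 9.96 × 10^-35 s

9.96 × 10^-35 s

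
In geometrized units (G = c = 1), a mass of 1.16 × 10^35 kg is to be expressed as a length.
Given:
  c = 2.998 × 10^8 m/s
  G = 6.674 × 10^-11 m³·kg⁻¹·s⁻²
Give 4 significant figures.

In G = c = 1 units mass has dimensions of length; the conversion factor is G/c².
1.16 × 10^35 kg × (G/c²) = 8.614 × 10^7 m

8.614 × 10^7 m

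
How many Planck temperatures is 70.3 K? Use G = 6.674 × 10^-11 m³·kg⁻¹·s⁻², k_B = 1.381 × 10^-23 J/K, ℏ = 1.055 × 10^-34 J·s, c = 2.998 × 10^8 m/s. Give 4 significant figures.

4.962 × 10^-31

Planck temperature: T_P = √(ℏc⁵/G) / k_B = 1.417 × 10^32 K.
70.3 / 1.417 × 10^32 = 4.962 × 10^-31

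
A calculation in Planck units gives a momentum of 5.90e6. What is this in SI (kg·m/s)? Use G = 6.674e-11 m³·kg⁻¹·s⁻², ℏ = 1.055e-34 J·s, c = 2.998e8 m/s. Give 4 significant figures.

One Planck momentum: p_P = √(ℏc³/G) = 6.527 kg·m/s.
5.90e6 × 6.527 kg·m/s = 3.851e7 kg·m/s

3.851e7 kg·m/s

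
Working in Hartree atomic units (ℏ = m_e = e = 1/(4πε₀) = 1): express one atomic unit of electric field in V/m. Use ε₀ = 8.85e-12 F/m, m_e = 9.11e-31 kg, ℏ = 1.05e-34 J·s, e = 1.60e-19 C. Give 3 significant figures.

5.20e11 V/m

The unique combination of the constants set to 1 with dimensions of electric field is E_au = E_h/(e a₀) = m_e²e⁵/((4πε₀)³ℏ⁴).
E_h = 4.38e-18 J
a₀ = 5.26e-11 m
E_h/(e·a₀) = 5.20e11 V/m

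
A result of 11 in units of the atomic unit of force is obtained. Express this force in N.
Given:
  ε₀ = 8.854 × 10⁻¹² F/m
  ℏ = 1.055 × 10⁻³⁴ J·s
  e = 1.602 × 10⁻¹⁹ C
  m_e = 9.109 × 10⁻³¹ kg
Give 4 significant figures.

9.042 × 10⁻⁷ N

One atomic unit of force: F_au = E_h/a₀ = m_e²e⁶/((4πε₀)³ℏ⁴) = 8.220 × 10⁻⁸ N.
11 × 8.220 × 10⁻⁸ N = 9.042 × 10⁻⁷ N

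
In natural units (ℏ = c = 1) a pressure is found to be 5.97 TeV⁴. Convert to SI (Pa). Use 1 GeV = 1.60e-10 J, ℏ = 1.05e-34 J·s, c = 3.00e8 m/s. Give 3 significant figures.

Pressure is [E]/[L]³ = [E]⁴/(ℏc)³.
1 GeV⁴ → 1/(ℏc)³ × (1 GeV in J)⁴ = 2.10e37 Pa.
Convert the energy scale: 5.97 TeV⁴ = 5.97e12 GeV⁴.
Result: 5.97e12 × 2.10e37 = 1.25e50 Pa.

1.25e50 Pa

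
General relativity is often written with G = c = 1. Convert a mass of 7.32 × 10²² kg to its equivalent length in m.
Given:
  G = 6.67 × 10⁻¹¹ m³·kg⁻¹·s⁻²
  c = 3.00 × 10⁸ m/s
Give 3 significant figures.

In G = c = 1 units mass has dimensions of length; the conversion factor is G/c².
7.32 × 10²² kg × (G/c²) = 5.42 × 10⁻⁵ m

5.42 × 10⁻⁵ m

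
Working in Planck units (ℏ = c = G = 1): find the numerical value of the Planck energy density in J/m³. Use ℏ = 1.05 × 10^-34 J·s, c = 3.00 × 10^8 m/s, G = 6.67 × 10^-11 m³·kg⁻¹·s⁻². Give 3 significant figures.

4.68 × 10^113 J/m³

The unique combination of the constants set to 1 with dimensions of energy density is u_P = c⁷/(ℏG²).
  = 2.19 × 10^59 / 4.67 × 10^-55
  = 4.68 × 10^113 J/m³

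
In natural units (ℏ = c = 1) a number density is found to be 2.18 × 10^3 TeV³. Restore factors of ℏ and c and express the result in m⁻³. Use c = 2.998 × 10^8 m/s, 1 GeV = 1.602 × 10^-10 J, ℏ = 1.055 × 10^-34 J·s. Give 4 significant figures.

2.833 × 10^59 m⁻³

Number density is [L]⁻³ = [E]³/(ℏc)³.
1 GeV³ → 1/(ℏc)³ × (1 GeV in J)³ = 1.299 × 10^47 m⁻³.
Convert the energy scale: 2.18 × 10^3 TeV³ = 2.18 × 10^12 GeV³.
Result: 2.18 × 10^12 × 1.299 × 10^47 = 2.833 × 10^59 m⁻³.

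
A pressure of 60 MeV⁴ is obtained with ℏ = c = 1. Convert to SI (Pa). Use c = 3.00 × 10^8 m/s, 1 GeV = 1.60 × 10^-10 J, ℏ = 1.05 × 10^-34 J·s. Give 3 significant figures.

Pressure is [E]/[L]³ = [E]⁴/(ℏc)³.
1 GeV⁴ → 1/(ℏc)³ × (1 GeV in J)⁴ = 2.10 × 10^37 Pa.
Convert the energy scale: 60 MeV⁴ = 6.00 × 10^-11 GeV⁴.
Result: 6.00 × 10^-11 × 2.10 × 10^37 = 1.26 × 10^27 Pa.

1.26 × 10^27 Pa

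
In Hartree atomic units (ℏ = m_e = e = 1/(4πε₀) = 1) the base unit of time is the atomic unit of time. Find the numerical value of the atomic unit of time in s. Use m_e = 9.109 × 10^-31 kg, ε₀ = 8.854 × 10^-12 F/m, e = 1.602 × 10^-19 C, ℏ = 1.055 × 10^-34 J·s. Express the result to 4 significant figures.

τ_au = (4πε₀)²ℏ³/(m_e e⁴)
E_h = 4.354 × 10^-18 J
ℏ/E_h = 2.423 × 10^-17 s

2.423 × 10^-17 s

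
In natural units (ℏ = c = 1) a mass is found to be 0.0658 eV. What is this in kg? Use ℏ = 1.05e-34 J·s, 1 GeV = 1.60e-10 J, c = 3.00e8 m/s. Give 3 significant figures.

1.17e-37 kg

Mass is [E]/c²; divide by c².
1 GeV → 1/c² × (1 GeV in J) = 1.78e-27 kg.
Convert the energy scale: 0.0658 eV = 6.58e-11 GeV.
Result: 6.58e-11 × 1.78e-27 = 1.17e-37 kg.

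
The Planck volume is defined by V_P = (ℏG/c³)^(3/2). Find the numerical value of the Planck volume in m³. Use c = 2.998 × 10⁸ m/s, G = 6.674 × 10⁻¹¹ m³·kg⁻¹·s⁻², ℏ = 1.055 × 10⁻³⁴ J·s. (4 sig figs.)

V_P = (ℏG/c³)^(3/2)
  = √(1.784 × 10⁻²⁰⁹)
  = 4.224 × 10⁻¹⁰⁵ m³

4.224 × 10⁻¹⁰⁵ m³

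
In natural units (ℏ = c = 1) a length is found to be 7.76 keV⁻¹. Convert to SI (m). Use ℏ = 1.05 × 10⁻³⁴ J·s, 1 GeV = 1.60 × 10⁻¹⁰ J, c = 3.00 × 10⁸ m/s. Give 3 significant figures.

A length is [E]⁻¹ in ℏ=c=1; restore one factor of ℏc.
1 GeV⁻¹ → ℏc × (1 GeV in J)⁻¹ = 1.97 × 10⁻¹⁶ m.
Convert the energy scale: 7.76 keV⁻¹ = 7.76 × 10⁶ GeV⁻¹.
Result: 7.76 × 10⁶ × 1.97 × 10⁻¹⁶ = 1.53 × 10⁻⁹ m.

1.53 × 10⁻⁹ m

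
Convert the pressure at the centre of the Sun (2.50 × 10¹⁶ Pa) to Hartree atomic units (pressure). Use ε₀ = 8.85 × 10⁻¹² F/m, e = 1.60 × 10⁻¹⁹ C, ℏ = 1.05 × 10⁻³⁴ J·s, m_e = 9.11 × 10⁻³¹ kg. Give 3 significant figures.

830

atomic unit of pressure: P_au = E_h/a₀³ = m_e⁴e¹⁰/((4πε₀)⁵ℏ⁸) = 3.01 × 10¹³ Pa.
2.50 × 10¹⁶ / 3.01 × 10¹³ = 830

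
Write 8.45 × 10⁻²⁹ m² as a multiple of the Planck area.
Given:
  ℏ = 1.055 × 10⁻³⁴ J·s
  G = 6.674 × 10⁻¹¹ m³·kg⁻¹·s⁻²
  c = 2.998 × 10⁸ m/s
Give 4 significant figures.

3.234 × 10⁴¹

Planck area: A_P = ℏG/c³ = 2.613 × 10⁻⁷⁰ m².
8.45 × 10⁻²⁹ / 2.613 × 10⁻⁷⁰ = 3.234 × 10⁴¹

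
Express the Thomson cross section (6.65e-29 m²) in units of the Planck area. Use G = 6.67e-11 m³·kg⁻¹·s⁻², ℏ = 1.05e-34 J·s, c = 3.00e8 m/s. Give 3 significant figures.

Planck area: A_P = ℏG/c³ = 2.59e-70 m².
6.65e-29 / 2.59e-70 = 2.56e41

2.56e41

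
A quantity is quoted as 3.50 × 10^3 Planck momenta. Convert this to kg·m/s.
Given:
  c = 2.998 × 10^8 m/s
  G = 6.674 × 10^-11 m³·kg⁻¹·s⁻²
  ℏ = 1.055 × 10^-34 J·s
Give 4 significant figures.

2.284 × 10^4 kg·m/s

One Planck momentum: p_P = √(ℏc³/G) = 6.527 kg·m/s.
3.50 × 10^3 × 6.527 kg·m/s = 2.284 × 10^4 kg·m/s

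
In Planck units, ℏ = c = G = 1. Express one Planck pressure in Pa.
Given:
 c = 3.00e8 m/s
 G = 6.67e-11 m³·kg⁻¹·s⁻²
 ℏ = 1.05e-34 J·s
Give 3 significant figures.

4.68e113 Pa

From ℏ = c = G = 1 the pressure scale is p_P = c⁷/(ℏG²).
  = 2.19e59 / 4.67e-55
  = 4.68e113 Pa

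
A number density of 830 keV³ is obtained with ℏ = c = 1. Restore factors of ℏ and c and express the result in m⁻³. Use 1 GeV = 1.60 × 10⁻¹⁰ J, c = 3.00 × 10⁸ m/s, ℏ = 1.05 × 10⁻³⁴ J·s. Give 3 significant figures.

1.09 × 10³² m⁻³

Number density is [L]⁻³ = [E]³/(ℏc)³.
1 GeV³ → 1/(ℏc)³ × (1 GeV in J)³ = 1.31 × 10⁴⁷ m⁻³.
Convert the energy scale: 830 keV³ = 8.30 × 10⁻¹⁶ GeV³.
Result: 8.30 × 10⁻¹⁶ × 1.31 × 10⁴⁷ = 1.09 × 10³² m⁻³.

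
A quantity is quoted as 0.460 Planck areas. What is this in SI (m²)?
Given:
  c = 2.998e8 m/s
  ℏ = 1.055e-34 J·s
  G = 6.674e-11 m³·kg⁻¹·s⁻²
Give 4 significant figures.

1.202e-70 m²

One Planck area: A_P = ℏG/c³ = 2.613e-70 m².
0.460 × 2.613e-70 m² = 1.202e-70 m²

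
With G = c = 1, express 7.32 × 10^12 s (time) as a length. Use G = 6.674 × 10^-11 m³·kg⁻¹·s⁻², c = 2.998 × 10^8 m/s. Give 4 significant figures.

2.195 × 10^21 m

Time → length via c.
7.32 × 10^12 s × (c) = 2.195 × 10^21 m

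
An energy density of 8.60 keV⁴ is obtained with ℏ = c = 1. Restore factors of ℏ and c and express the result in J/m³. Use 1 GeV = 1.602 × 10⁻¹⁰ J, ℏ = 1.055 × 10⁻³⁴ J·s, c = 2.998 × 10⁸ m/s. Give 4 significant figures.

[E]/[L]³ = [E]⁴/(ℏc)³; restore (ℏc)⁻³.
1 GeV⁴ → 1/(ℏc)³ × (1 GeV in J)⁴ = 2.082 × 10³⁷ J/m³.
Convert the energy scale: 8.60 keV⁴ = 8.60 × 10⁻²⁴ GeV⁴.
Result: 8.60 × 10⁻²⁴ × 2.082 × 10³⁷ = 1.790 × 10¹⁴ J/m³.

1.790 × 10¹⁴ J/m³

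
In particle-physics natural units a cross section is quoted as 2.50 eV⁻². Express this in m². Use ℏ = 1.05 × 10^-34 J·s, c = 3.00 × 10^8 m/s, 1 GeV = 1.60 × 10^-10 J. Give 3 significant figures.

9.69 × 10^-14 m²

Area is [L]² = [E]⁻²·(ℏc)²; restore (ℏc)².
1 GeV⁻² → (ℏc)² × (1 GeV in J)⁻² = 3.88 × 10^-32 m².
Convert the energy scale: 2.50 eV⁻² = 2.50 × 10^18 GeV⁻².
Result: 2.50 × 10^18 × 3.88 × 10^-32 = 9.69 × 10^-14 m².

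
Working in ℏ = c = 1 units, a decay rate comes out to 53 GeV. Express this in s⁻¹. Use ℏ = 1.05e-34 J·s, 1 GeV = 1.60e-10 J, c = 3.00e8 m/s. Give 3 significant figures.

A rate is [E]/ℏ; divide by ℏ.
1 GeV → 1/ℏ × (1 GeV in J) = 1.52e24 s⁻¹.
Result: 53 × 1.52e24 = 8.08e25 s⁻¹.

8.08e25 s⁻¹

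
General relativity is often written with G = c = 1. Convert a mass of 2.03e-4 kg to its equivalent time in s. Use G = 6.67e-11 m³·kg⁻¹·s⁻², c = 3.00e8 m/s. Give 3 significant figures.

5.01e-40 s

Mass → time via G/c³.
2.03e-4 kg × (G/c³) = 5.01e-40 s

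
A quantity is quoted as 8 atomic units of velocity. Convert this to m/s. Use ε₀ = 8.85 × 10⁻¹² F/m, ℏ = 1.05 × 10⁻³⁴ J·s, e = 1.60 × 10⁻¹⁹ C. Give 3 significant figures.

1.75 × 10⁷ m/s

One atomic unit of velocity: v_au = e²/(4πε₀ℏ) = 2.19 × 10⁶ m/s.
8 × 2.19 × 10⁶ m/s = 1.75 × 10⁷ m/s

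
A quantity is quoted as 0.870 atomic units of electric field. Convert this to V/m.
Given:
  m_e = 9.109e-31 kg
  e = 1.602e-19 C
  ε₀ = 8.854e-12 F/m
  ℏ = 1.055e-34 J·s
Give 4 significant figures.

4.464e11 V/m

One atomic unit of electric field: E_au = E_h/(e a₀) = m_e²e⁵/((4πε₀)³ℏ⁴) = 5.131e11 V/m.
0.870 × 5.131e11 V/m = 4.464e11 V/m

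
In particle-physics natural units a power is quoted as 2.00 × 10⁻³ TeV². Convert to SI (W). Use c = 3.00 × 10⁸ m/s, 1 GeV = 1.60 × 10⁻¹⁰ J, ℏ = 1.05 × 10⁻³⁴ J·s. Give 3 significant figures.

Power is [E]/[T] = [E]²/ℏ.
1 GeV² → 1/ℏ × (1 GeV in J)² = 2.44 × 10¹⁴ W.
Convert the energy scale: 2.00 × 10⁻³ TeV² = 2.00 × 10³ GeV².
Result: 2.00 × 10³ × 2.44 × 10¹⁴ = 4.88 × 10¹⁷ W.

4.88 × 10¹⁷ W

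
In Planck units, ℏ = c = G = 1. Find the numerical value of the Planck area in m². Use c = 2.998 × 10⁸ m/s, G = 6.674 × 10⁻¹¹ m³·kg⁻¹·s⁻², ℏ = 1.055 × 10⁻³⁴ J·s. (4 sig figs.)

2.613 × 10⁻⁷⁰ m²

Dimensional analysis gives A_P = ℏG/c³.
  = 7.041 × 10⁻⁴⁵ / 2.695 × 10²⁵
  = 2.613 × 10⁻⁷⁰ m²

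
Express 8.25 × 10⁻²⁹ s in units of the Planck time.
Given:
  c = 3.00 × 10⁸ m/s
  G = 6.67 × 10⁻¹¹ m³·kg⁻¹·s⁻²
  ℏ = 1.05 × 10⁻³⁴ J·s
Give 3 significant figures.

Planck time: t_P = √(ℏG/c⁵) = 5.37 × 10⁻⁴⁴ s.
8.25 × 10⁻²⁹ / 5.37 × 10⁻⁴⁴ = 1.54 × 10¹⁵

1.54 × 10¹⁵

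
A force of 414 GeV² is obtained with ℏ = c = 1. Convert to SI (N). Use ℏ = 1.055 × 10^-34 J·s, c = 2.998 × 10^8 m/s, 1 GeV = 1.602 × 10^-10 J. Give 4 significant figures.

3.359 × 10^8 N

Force is [E]/[L] = [E]²/(ℏc); restore (ℏc)⁻¹.
1 GeV² → 1/(ℏc) × (1 GeV in J)² = 8.114 × 10^5 N.
Result: 414 × 8.114 × 10^5 = 3.359 × 10^8 N.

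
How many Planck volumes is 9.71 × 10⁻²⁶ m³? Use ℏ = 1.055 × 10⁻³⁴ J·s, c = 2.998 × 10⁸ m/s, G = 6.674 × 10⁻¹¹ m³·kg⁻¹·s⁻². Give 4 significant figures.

Planck volume: V_P = (ℏG/c³)^(3/2) = 4.224 × 10⁻¹⁰⁵ m³.
9.71 × 10⁻²⁶ / 4.224 × 10⁻¹⁰⁵ = 2.299 × 10⁷⁹

2.299 × 10⁷⁹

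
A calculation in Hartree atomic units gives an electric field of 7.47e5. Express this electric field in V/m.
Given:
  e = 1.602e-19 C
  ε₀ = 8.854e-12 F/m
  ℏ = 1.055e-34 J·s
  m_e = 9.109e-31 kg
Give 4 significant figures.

3.833e17 V/m

One atomic unit of electric field: E_au = E_h/(e a₀) = m_e²e⁵/((4πε₀)³ℏ⁴) = 5.131e11 V/m.
7.47e5 × 5.131e11 V/m = 3.833e17 V/m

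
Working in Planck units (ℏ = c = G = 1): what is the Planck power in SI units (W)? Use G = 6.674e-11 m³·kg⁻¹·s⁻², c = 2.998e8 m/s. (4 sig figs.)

3.629e52 W

Dimensional analysis gives P_P = c⁵/G.
  = 2.422e42 / 6.674e-11
  = 3.629e52 W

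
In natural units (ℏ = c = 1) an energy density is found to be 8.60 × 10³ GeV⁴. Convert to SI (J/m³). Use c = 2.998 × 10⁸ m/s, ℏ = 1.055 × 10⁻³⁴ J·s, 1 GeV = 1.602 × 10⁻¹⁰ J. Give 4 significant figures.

1.790 × 10⁴¹ J/m³

[E]/[L]³ = [E]⁴/(ℏc)³; restore (ℏc)⁻³.
1 GeV⁴ → 1/(ℏc)³ × (1 GeV in J)⁴ = 2.082 × 10³⁷ J/m³.
Result: 8.60 × 10³ × 2.082 × 10³⁷ = 1.790 × 10⁴¹ J/m³.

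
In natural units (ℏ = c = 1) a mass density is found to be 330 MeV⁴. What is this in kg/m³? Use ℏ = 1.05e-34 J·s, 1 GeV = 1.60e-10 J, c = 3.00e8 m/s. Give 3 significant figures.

Mass density is [E]/(c²[L]³) = [E]⁴/(ℏ³c⁵).
1 GeV⁴ → 1/(ℏ³c⁵) × (1 GeV in J)⁴ = 2.33e20 kg/m³.
Convert the energy scale: 330 MeV⁴ = 3.30e-10 GeV⁴.
Result: 3.30e-10 × 2.33e20 = 7.69e10 kg/m³.

7.69e10 kg/m³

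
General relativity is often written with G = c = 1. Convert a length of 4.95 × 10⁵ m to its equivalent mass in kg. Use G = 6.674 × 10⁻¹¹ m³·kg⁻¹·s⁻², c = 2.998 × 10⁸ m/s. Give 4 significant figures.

Length → mass via c²/G.
4.95 × 10⁵ m × (c²/G) = 6.666 × 10³² kg

6.666 × 10³² kg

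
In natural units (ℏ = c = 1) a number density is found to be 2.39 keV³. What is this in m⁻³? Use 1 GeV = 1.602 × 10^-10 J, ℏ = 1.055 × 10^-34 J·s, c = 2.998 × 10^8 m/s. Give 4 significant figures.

Number density is [L]⁻³ = [E]³/(ℏc)³.
1 GeV³ → 1/(ℏc)³ × (1 GeV in J)³ = 1.299 × 10^47 m⁻³.
Convert the energy scale: 2.39 keV³ = 2.39 × 10^-18 GeV³.
Result: 2.39 × 10^-18 × 1.299 × 10^47 = 3.106 × 10^29 m⁻³.

3.106 × 10^29 m⁻³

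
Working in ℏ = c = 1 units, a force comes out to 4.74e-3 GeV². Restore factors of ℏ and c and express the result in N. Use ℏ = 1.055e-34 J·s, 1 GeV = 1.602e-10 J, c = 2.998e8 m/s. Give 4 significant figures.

Force is [E]/[L] = [E]²/(ℏc); restore (ℏc)⁻¹.
1 GeV² → 1/(ℏc) × (1 GeV in J)² = 8.114e5 N.
Result: 4.74e-3 × 8.114e5 = 3.846e3 N.

3.846e3 N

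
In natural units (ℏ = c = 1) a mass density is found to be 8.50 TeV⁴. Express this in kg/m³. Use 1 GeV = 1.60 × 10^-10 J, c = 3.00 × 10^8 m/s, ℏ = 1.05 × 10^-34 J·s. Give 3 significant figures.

1.98 × 10^33 kg/m³

Mass density is [E]/(c²[L]³) = [E]⁴/(ℏ³c⁵).
1 GeV⁴ → 1/(ℏ³c⁵) × (1 GeV in J)⁴ = 2.33 × 10^20 kg/m³.
Convert the energy scale: 8.50 TeV⁴ = 8.50 × 10^12 GeV⁴.
Result: 8.50 × 10^12 × 2.33 × 10^20 = 1.98 × 10^33 kg/m³.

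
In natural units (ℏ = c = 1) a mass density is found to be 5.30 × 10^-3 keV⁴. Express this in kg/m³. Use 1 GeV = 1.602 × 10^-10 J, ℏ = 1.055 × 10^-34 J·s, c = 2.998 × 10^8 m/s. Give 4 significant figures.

1.227 × 10^-6 kg/m³

Mass density is [E]/(c²[L]³) = [E]⁴/(ℏ³c⁵).
1 GeV⁴ → 1/(ℏ³c⁵) × (1 GeV in J)⁴ = 2.316 × 10^20 kg/m³.
Convert the energy scale: 5.30 × 10^-3 keV⁴ = 5.30 × 10^-27 GeV⁴.
Result: 5.30 × 10^-27 × 2.316 × 10^20 = 1.227 × 10^-6 kg/m³.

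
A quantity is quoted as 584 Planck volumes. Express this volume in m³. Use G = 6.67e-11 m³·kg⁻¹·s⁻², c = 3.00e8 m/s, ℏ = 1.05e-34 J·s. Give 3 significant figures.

2.44e-102 m³

One Planck volume: V_P = (ℏG/c³)^(3/2) = 4.18e-105 m³.
584 × 4.18e-105 m³ = 2.44e-102 m³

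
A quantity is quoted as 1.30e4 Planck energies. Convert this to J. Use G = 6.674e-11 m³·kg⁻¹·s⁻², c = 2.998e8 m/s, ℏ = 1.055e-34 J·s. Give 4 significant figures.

One Planck energy: E_P = √(ℏc⁵/G) = 1.957e9 J.
1.30e4 × 1.957e9 J = 2.544e13 J

2.544e13 J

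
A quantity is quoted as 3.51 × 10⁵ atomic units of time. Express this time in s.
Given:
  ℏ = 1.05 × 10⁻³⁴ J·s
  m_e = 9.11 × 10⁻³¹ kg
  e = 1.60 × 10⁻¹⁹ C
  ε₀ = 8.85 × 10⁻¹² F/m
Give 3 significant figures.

8.42 × 10⁻¹² s

One atomic unit of time: τ_au = (4πε₀)²ℏ³/(m_e e⁴) = 2.40 × 10⁻¹⁷ s.
3.51 × 10⁵ × 2.40 × 10⁻¹⁷ s = 8.42 × 10⁻¹² s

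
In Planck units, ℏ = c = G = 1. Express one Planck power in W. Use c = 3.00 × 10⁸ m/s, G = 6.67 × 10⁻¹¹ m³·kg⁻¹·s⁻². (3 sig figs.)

From ℏ = c = G = 1 the power scale is P_P = c⁵/G.
  = 2.43 × 10⁴² / 6.67 × 10⁻¹¹
  = 3.64 × 10⁵² W

3.64 × 10⁵² W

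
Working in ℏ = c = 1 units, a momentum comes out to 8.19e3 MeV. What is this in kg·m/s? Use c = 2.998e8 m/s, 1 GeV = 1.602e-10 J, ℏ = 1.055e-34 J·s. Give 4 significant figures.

4.376e-18 kg·m/s

Momentum is [E]/c; divide by c.
1 GeV → 1/c × (1 GeV in J) = 5.344e-19 kg·m/s.
Convert the energy scale: 8.19e3 MeV = 8.19 GeV.
Result: 8.19 × 5.344e-19 = 4.376e-18 kg·m/s.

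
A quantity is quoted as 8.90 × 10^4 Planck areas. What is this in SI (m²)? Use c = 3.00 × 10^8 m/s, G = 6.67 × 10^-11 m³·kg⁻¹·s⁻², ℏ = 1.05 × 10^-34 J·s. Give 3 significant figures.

One Planck area: A_P = ℏG/c³ = 2.59 × 10^-70 m².
8.90 × 10^4 × 2.59 × 10^-70 m² = 2.31 × 10^-65 m²

2.31 × 10^-65 m²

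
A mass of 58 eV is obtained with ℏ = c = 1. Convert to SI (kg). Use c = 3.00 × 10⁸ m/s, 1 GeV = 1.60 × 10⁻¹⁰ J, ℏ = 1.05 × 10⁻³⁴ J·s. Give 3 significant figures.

1.03 × 10⁻³⁴ kg

Mass is [E]/c²; divide by c².
1 GeV → 1/c² × (1 GeV in J) = 1.78 × 10⁻²⁷ kg.
Convert the energy scale: 58 eV = 5.80 × 10⁻⁸ GeV.
Result: 5.80 × 10⁻⁸ × 1.78 × 10⁻²⁷ = 1.03 × 10⁻³⁴ kg.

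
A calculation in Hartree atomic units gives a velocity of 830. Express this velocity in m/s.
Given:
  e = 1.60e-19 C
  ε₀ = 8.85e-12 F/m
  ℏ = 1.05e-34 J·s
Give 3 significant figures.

1.82e9 m/s

One atomic unit of velocity: v_au = e²/(4πε₀ℏ) = 2.19e6 m/s.
830 × 2.19e6 m/s = 1.82e9 m/s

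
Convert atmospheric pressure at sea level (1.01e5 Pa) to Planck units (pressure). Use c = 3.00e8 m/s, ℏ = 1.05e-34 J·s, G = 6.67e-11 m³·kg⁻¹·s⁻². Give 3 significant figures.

2.16e-109

Planck pressure: p_P = c⁷/(ℏG²) = 4.68e113 Pa.
1.01e5 / 4.68e113 = 2.16e-109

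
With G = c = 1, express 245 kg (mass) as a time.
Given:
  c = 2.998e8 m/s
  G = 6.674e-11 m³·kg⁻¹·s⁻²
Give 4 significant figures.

Mass → time via G/c³.
245 kg × (G/c³) = 6.068e-34 s

6.068e-34 s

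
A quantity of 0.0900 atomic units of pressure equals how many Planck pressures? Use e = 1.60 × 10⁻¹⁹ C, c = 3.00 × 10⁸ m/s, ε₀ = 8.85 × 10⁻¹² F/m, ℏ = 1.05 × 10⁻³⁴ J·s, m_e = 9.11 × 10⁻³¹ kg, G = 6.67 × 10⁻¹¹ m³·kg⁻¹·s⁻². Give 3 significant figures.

atomic unit of pressure: P_au = E_h/a₀³ = m_e⁴e¹⁰/((4πε₀)⁵ℏ⁸) = 3.01 × 10¹³ Pa
Planck pressure: p_P = c⁷/(ℏG²) = 4.68 × 10¹¹³ Pa
0.0900 × 3.01 × 10¹³ / 4.68 × 10¹¹³ = 5.79 × 10⁻¹⁰²

5.79 × 10⁻¹⁰²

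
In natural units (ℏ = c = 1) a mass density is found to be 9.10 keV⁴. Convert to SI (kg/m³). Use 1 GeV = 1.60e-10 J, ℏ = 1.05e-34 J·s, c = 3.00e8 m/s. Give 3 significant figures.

Mass density is [E]/(c²[L]³) = [E]⁴/(ℏ³c⁵).
1 GeV⁴ → 1/(ℏ³c⁵) × (1 GeV in J)⁴ = 2.33e20 kg/m³.
Convert the energy scale: 9.10 keV⁴ = 9.10e-24 GeV⁴.
Result: 9.10e-24 × 2.33e20 = 2.12e-3 kg/m³.

2.12e-3 kg/m³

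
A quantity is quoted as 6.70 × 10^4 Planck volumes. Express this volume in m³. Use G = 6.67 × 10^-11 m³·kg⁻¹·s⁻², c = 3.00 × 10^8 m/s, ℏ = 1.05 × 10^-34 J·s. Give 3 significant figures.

2.80 × 10^-100 m³

One Planck volume: V_P = (ℏG/c³)^(3/2) = 4.18 × 10^-105 m³.
6.70 × 10^4 × 4.18 × 10^-105 m³ = 2.80 × 10^-100 m³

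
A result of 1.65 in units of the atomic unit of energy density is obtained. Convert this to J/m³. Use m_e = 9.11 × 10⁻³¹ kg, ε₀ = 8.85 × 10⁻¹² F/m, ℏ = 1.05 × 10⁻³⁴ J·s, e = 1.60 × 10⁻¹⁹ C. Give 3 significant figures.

One atomic unit of energy density: u_au = E_h/a₀³ = m_e⁴e¹⁰/((4πε₀)⁵ℏ⁸) = 3.01 × 10¹³ J/m³.
1.65 × 3.01 × 10¹³ J/m³ = 4.97 × 10¹³ J/m³

4.97 × 10¹³ J/m³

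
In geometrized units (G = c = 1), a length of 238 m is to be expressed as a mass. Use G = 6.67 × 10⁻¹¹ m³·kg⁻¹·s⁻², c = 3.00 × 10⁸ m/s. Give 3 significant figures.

3.21 × 10²⁹ kg

Length → mass via c²/G.
238 m × (c²/G) = 3.21 × 10²⁹ kg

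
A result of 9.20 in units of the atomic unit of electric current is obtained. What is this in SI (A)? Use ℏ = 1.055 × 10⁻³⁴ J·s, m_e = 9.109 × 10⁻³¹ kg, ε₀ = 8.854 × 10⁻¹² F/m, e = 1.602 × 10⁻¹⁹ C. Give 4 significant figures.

0.06083 A

One atomic unit of electric current: I_au = e E_h/ℏ = m_e e⁵/((4πε₀)²ℏ³) = 6.612 × 10⁻³ A.
9.20 × 6.612 × 10⁻³ A = 0.06083 A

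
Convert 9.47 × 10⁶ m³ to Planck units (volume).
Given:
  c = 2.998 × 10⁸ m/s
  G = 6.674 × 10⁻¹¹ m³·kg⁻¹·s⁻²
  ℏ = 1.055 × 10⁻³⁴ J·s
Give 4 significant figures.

Planck volume: V_P = (ℏG/c³)^(3/2) = 4.224 × 10⁻¹⁰⁵ m³.
9.47 × 10⁶ / 4.224 × 10⁻¹⁰⁵ = 2.242 × 10¹¹¹

2.242 × 10¹¹¹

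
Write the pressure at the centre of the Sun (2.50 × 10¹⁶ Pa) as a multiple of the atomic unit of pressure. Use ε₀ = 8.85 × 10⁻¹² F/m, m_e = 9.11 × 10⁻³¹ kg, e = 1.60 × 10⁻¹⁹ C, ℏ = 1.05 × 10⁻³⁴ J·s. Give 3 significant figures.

atomic unit of pressure: P_au = E_h/a₀³ = m_e⁴e¹⁰/((4πε₀)⁵ℏ⁸) = 3.01 × 10¹³ Pa.
2.50 × 10¹⁶ / 3.01 × 10¹³ = 830

830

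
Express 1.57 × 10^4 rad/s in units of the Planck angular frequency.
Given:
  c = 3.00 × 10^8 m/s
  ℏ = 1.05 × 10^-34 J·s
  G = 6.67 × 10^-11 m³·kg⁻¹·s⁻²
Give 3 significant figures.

Planck angular frequency: ω_P = √(c⁵/(ℏG)) = 1.86 × 10^43 rad/s.
1.57 × 10^4 / 1.86 × 10^43 = 8.43 × 10^-40

8.43 × 10^-40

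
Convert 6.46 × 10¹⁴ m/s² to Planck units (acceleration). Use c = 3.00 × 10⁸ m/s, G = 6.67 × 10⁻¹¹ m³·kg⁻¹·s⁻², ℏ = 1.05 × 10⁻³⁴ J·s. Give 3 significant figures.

Planck acceleration: a_P = √(c⁷/(ℏG)) = 5.59 × 10⁵¹ m/s².
6.46 × 10¹⁴ / 5.59 × 10⁵¹ = 1.16 × 10⁻³⁷

1.16 × 10⁻³⁷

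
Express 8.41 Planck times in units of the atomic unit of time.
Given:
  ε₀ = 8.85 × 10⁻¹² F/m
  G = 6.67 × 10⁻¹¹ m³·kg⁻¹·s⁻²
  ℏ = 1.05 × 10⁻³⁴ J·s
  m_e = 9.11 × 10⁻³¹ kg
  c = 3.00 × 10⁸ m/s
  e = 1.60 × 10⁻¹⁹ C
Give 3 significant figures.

1.88 × 10⁻²⁶

Planck time: t_P = √(ℏG/c⁵) = 5.37 × 10⁻⁴⁴ s
atomic unit of time: τ_au = (4πε₀)²ℏ³/(m_e e⁴) = 2.40 × 10⁻¹⁷ s
8.41 × 5.37 × 10⁻⁴⁴ / 2.40 × 10⁻¹⁷ = 1.88 × 10⁻²⁶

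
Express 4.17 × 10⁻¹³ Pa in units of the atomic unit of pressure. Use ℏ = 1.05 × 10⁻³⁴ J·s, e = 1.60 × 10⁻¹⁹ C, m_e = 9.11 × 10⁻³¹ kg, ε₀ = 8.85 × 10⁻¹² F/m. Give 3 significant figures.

1.38 × 10⁻²⁶

atomic unit of pressure: P_au = E_h/a₀³ = m_e⁴e¹⁰/((4πε₀)⁵ℏ⁸) = 3.01 × 10¹³ Pa.
4.17 × 10⁻¹³ / 3.01 × 10¹³ = 1.38 × 10⁻²⁶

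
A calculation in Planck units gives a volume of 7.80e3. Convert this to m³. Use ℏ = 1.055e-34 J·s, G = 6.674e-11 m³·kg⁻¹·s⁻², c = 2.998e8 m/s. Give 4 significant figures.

3.295e-101 m³

One Planck volume: V_P = (ℏG/c³)^(3/2) = 4.224e-105 m³.
7.80e3 × 4.224e-105 m³ = 3.295e-101 m³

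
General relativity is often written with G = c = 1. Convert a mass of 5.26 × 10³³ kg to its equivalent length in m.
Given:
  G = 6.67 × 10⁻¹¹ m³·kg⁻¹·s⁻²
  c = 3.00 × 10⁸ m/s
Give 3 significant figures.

3.90 × 10⁶ m

In G = c = 1 units mass has dimensions of length; the conversion factor is G/c².
5.26 × 10³³ kg × (G/c²) = 3.90 × 10⁶ m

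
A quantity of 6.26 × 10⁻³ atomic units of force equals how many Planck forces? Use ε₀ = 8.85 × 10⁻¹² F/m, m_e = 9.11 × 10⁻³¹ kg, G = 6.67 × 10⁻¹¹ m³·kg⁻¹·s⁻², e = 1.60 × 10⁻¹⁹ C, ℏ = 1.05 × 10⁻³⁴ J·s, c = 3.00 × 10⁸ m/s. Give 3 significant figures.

4.29 × 10⁻⁵⁴

atomic unit of force: F_au = E_h/a₀ = m_e²e⁶/((4πε₀)³ℏ⁴) = 8.33 × 10⁻⁸ N
Planck force: F_P = c⁴/G = 1.21 × 10⁴⁴ N
6.26 × 10⁻³ × 8.33 × 10⁻⁸ / 1.21 × 10⁴⁴ = 4.29 × 10⁻⁵⁴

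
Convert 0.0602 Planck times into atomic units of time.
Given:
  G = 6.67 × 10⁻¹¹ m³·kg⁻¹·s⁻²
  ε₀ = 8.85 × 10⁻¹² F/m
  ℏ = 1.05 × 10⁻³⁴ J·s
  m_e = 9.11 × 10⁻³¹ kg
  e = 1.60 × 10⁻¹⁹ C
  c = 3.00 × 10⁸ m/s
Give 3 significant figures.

Planck time: t_P = √(ℏG/c⁵) = 5.37 × 10⁻⁴⁴ s
atomic unit of time: τ_au = (4πε₀)²ℏ³/(m_e e⁴) = 2.40 × 10⁻¹⁷ s
0.0602 × 5.37 × 10⁻⁴⁴ / 2.40 × 10⁻¹⁷ = 1.35 × 10⁻²⁸

1.35 × 10⁻²⁸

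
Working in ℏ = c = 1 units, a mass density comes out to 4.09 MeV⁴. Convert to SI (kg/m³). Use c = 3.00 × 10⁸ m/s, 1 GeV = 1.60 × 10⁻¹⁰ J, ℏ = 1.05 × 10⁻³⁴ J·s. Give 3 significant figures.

9.53 × 10⁸ kg/m³

Mass density is [E]/(c²[L]³) = [E]⁴/(ℏ³c⁵).
1 GeV⁴ → 1/(ℏ³c⁵) × (1 GeV in J)⁴ = 2.33 × 10²⁰ kg/m³.
Convert the energy scale: 4.09 MeV⁴ = 4.09 × 10⁻¹² GeV⁴.
Result: 4.09 × 10⁻¹² × 2.33 × 10²⁰ = 9.53 × 10⁸ kg/m³.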